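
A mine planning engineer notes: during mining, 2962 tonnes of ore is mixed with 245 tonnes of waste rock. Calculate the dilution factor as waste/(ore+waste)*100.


7.6395%

Total material = ore + waste
= 2962 + 245 = 3207 tonnes
Dilution = waste / total * 100
= 245 / 3207 * 100
= 0.0763953851 * 100
= 7.6395%


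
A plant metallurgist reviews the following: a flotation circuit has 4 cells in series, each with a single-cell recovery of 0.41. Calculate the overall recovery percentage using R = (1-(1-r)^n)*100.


87.8826%

Complement of single-cell recovery:
1 - r = 1 - 0.41 = 0.59
Raise to power n:
(1 - r)^4 = 0.59^4 = 0.12117361
Overall recovery:
R = (1 - 0.12117361) * 100
= 87.8826%


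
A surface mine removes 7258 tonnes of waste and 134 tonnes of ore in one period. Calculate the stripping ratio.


Stripping ratio = waste tonnage / ore tonnage
= 7258 / 134
= 54.1642

54.1642


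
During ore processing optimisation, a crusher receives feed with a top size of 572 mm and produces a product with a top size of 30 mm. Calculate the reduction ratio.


19.0667

Reduction ratio = feed size / product size
= 572 / 30
= 19.0667


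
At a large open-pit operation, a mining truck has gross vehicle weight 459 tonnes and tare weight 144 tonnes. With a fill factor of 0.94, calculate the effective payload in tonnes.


296.1 tonnes

Maximum payload = gross - tare
= 459 - 144 = 315 tonnes
Effective payload = max payload * fill factor
= 315 * 0.94
= 296.1 tonnes


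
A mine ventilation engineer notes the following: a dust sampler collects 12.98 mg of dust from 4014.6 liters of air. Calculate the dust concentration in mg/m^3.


3.2332 mg/m^3

Convert liters to m^3: 1 m^3 = 1000 L
Concentration = mass / volume * 1000
= 12.98 / 4014.6 * 1000
= 0.003233198824 * 1000
= 3.2332 mg/m^3


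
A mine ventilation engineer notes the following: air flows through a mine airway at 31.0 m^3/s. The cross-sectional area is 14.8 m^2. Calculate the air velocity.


2.0946 m/s

Velocity = flow rate / cross-sectional area
= 31.0 / 14.8
= 2.0946 m/s


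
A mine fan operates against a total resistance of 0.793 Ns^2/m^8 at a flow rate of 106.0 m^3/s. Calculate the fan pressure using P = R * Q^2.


Compute Q^2:
Q^2 = 106.0^2 = 11236.0
Compute pressure:
P = R * Q^2 = 0.793 * 11236.0
= 8910.148 Pa

8910.148 Pa


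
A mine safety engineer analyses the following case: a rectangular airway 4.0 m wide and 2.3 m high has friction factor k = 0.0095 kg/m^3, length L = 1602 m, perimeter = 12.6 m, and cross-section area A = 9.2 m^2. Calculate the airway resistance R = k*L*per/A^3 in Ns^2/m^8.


0.2463 Ns^2/m^8

Compute the numerator:
k * L * per = 0.0095 * 1602 * 12.6
= 191.7594
Compute the denominator:
A^3 = 9.2^3 = 778.688
Resistance:
R = 191.7594 / 778.688
= 0.2463 Ns^2/m^8


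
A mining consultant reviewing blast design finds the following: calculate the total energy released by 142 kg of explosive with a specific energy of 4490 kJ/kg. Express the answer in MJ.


Energy = mass * specific_energy / 1000
= 142 * 4490 / 1000
= 637580 / 1000
= 637.58 MJ

637.58 MJ


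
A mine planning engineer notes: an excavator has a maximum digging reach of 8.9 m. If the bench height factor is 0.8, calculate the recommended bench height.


7.12 m

Bench height = reach * factor
= 8.9 * 0.8
= 7.12 m


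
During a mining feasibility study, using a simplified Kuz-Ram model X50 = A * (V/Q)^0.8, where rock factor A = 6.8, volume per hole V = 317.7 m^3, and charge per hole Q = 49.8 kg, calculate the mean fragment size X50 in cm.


29.946 cm

Compute V/Q:
V/Q = 317.7 / 49.8 = 6.379518072
Raise to the power 0.8:
(V/Q)^0.8 = 6.379518072^0.8 = 4.403827485
Multiply by A:
X50 = 6.8 * 4.403827485
= 29.946 cm


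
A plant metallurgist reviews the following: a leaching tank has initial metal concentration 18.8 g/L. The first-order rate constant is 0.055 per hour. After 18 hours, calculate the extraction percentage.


62.8423%

Compute the exponent:
-k * t = -0.055 * 18 = -0.99
Remaining concentration:
C = 18.8 * exp(-0.99)
= 18.8 * 0.371576691
= 6.985641791 g/L
Extracted = 18.8 - 6.985641791 = 11.81435821 g/L
Extraction % = 11.81435821 / 18.8 * 100
= 62.8423%


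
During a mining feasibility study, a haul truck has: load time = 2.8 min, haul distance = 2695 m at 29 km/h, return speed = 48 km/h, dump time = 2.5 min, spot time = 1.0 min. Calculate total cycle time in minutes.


Convert haul speed to m/min: 29 * 1000/60 = 483.3333333 m/min
Haul time = 2695 / 483.3333333 = 5.575862069 min
Convert return speed to m/min: 48 * 1000/60 = 800 m/min
Return time = 2695 / 800 = 3.36875 min
Total cycle time:
= 2.8 + 5.575862069 + 2.5 + 3.36875 + 1.0
= 15.2446 min

15.2446 min


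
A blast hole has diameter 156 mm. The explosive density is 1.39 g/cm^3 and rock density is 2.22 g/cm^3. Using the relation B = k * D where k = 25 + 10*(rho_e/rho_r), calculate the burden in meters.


First, compute k:
rho_e / rho_r = 1.39 / 2.22 = 0.6261261261
k = 25 + 10 * 0.6261261261 = 31.26126126
Then, compute burden:
B = k * D / 1000 = 31.26126126 * 156 / 1000
= 4876.756757 / 1000
= 4.8768 m

4.8768 m


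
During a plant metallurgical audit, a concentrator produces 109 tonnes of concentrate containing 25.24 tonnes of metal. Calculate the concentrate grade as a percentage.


23.156%

Grade = (metal in concentrate / concentrate mass) * 100
= (25.24 / 109) * 100
= 0.231559633 * 100
= 23.156%


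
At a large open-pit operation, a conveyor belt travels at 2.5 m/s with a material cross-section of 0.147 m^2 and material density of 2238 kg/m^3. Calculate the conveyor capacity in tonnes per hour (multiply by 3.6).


2960.874 t/h

Volumetric flow = speed * area
= 2.5 * 0.147 = 0.3675 m^3/s
Mass flow = volumetric * density
= 0.3675 * 2238 = 822.465 kg/s
Convert to t/h: multiply by 3.6
Capacity = 822.465 * 3.6
= 2960.874 t/h


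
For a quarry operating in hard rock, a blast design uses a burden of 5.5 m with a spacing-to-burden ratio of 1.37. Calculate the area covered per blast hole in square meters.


41.4425 m^2

First, find the spacing:
Spacing = burden * ratio = 5.5 * 1.37
= 7.535 m
Then, calculate the area:
Area = burden * spacing = 5.5 * 7.535
= 41.4425 m^2


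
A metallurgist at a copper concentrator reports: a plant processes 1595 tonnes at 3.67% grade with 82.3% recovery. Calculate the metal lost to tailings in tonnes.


10.361 tonnes

Total metal in feed:
= 1595 * 3.67 / 100 = 58.5365 tonnes
Metal recovered:
= 58.5365 * 82.3 / 100 = 48.1755395 tonnes
Metal lost to tailings:
= 58.5365 - 48.1755395
= 10.361 tonnes


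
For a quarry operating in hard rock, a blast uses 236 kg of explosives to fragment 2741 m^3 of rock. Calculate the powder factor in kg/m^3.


0.0861 kg/m^3

Powder factor = explosive mass / rock volume
= 236 / 2741
= 0.0861 kg/m^3


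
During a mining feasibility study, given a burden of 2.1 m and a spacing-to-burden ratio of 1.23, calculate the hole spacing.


Spacing = burden * ratio
= 2.1 * 1.23
= 2.583 m

2.583 m


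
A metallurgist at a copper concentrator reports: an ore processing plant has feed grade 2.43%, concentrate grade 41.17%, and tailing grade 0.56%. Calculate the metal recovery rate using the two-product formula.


Using the two-product formula:
R = 100 * c * (f - t) / (f * (c - t))
Numerator = 100 * 41.17 * (2.43 - 0.56)
= 100 * 41.17 * 1.87
= 7698.79
Denominator = 2.43 * (41.17 - 0.56)
= 2.43 * 40.61
= 98.6823
R = 7698.79 / 98.6823
= 78.0159%

78.0159%


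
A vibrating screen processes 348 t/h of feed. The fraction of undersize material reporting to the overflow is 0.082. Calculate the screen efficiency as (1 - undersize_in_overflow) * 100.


91.8%

Screen efficiency = (1 - fraction of undersize in overflow) * 100
= (1 - 0.082) * 100
= 0.918 * 100
= 91.8%


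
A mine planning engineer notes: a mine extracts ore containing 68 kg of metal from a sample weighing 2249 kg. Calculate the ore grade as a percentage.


3.0236%

Ore grade = (metal mass / ore mass) * 100
= (68 / 2249) * 100
= 0.03023566029 * 100
= 3.0236%


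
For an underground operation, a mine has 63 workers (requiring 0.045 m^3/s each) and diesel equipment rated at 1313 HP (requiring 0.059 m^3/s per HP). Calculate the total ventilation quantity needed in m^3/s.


Airflow for workers:
Q_people = 63 * 0.045 = 2.835 m^3/s
Airflow for diesel equipment:
Q_diesel = 1313 * 0.059 = 77.467 m^3/s
Total ventilation:
Q_total = 2.835 + 77.467
= 80.302 m^3/s

80.302 m^3/s


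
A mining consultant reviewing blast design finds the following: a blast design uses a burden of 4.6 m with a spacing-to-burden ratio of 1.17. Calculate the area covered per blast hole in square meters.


24.7572 m^2

First, find the spacing:
Spacing = burden * ratio = 4.6 * 1.17
= 5.382 m
Then, calculate the area:
Area = burden * spacing = 4.6 * 5.382
= 24.7572 m^2


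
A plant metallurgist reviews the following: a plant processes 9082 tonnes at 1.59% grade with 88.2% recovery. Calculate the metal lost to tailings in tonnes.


Total metal in feed:
= 9082 * 1.59 / 100 = 144.4038 tonnes
Metal recovered:
= 144.4038 * 88.2 / 100 = 127.3641516 tonnes
Metal lost to tailings:
= 144.4038 - 127.3641516
= 17.0396 tonnes

17.0396 tonnes


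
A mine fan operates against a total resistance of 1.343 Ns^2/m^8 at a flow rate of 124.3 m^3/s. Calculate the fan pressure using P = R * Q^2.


20750.0081 Pa

Compute Q^2:
Q^2 = 124.3^2 = 15450.49
Compute pressure:
P = R * Q^2 = 1.343 * 15450.49
= 20750.0081 Pa


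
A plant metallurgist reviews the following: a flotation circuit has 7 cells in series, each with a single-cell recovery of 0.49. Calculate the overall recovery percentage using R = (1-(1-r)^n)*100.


Complement of single-cell recovery:
1 - r = 1 - 0.49 = 0.51
Raise to power n:
(1 - r)^7 = 0.51^7 = 0.008974106779
Overall recovery:
R = (1 - 0.008974106779) * 100
= 99.1026%

99.1026%


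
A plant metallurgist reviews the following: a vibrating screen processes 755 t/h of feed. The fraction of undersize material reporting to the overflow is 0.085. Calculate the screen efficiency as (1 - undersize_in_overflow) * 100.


91.5%

Screen efficiency = (1 - fraction of undersize in overflow) * 100
= (1 - 0.085) * 100
= 0.915 * 100
= 91.5%


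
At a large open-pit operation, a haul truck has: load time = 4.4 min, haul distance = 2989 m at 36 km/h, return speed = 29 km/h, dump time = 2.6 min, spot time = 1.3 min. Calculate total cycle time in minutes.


Convert haul speed to m/min: 36 * 1000/60 = 600 m/min
Haul time = 2989 / 600 = 4.981666667 min
Convert return speed to m/min: 29 * 1000/60 = 483.3333333 m/min
Return time = 2989 / 483.3333333 = 6.184137931 min
Total cycle time:
= 4.4 + 4.981666667 + 2.6 + 6.184137931 + 1.3
= 19.4658 min

19.4658 min


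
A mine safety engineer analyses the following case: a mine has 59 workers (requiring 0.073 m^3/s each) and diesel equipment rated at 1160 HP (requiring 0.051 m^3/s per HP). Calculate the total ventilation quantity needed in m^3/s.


Airflow for workers:
Q_people = 59 * 0.073 = 4.307 m^3/s
Airflow for diesel equipment:
Q_diesel = 1160 * 0.051 = 59.16 m^3/s
Total ventilation:
Q_total = 4.307 + 59.16
= 63.467 m^3/s

63.467 m^3/s


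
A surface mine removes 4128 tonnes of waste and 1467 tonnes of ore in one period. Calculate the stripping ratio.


2.8139

Stripping ratio = waste tonnage / ore tonnage
= 4128 / 1467
= 2.8139


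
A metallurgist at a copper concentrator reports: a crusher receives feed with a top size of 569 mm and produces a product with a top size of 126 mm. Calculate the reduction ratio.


Reduction ratio = feed size / product size
= 569 / 126
= 4.5159

4.5159


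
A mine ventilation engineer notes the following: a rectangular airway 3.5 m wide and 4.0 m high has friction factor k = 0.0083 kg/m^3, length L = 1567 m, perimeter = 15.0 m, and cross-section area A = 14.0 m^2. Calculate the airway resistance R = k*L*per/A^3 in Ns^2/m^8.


0.0711 Ns^2/m^8

Compute the numerator:
k * L * per = 0.0083 * 1567 * 15.0
= 195.0915
Compute the denominator:
A^3 = 14.0^3 = 2744
Resistance:
R = 195.0915 / 2744
= 0.0711 Ns^2/m^8


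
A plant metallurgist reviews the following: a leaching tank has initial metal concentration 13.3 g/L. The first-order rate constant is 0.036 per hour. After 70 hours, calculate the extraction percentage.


Compute the exponent:
-k * t = -0.036 * 70 = -2.52
Remaining concentration:
C = 13.3 * exp(-2.52)
= 13.3 * 0.08045960675
= 1.07011277 g/L
Extracted = 13.3 - 1.07011277 = 12.22988723 g/L
Extraction % = 12.22988723 / 13.3 * 100
= 91.954%

91.954%


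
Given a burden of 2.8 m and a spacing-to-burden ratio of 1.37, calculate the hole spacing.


Spacing = burden * ratio
= 2.8 * 1.37
= 3.836 m

3.836 m


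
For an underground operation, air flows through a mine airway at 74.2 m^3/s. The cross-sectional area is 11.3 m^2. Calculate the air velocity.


6.5664 m/s

Velocity = flow rate / cross-sectional area
= 74.2 / 11.3
= 6.5664 m/s


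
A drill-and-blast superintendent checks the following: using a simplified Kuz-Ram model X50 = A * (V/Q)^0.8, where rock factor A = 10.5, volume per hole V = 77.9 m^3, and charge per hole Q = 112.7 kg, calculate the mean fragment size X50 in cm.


7.8141 cm

Compute V/Q:
V/Q = 77.9 / 112.7 = 0.6912156167
Raise to the power 0.8:
(V/Q)^0.8 = 0.6912156167^0.8 = 0.7442020008
Multiply by A:
X50 = 10.5 * 0.7442020008
= 7.8141 cm


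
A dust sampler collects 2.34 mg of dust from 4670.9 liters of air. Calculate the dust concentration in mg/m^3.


0.501 mg/m^3

Convert liters to m^3: 1 m^3 = 1000 L
Concentration = mass / volume * 1000
= 2.34 / 4670.9 * 1000
= 0.0005009741163 * 1000
= 0.501 mg/m^3


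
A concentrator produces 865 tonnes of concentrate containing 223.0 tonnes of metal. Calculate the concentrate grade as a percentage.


Grade = (metal in concentrate / concentrate mass) * 100
= (223.0 / 865) * 100
= 0.2578034682 * 100
= 25.7803%

25.7803%


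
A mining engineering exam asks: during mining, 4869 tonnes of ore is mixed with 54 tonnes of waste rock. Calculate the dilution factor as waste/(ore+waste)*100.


1.0969%

Total material = ore + waste
= 4869 + 54 = 4923 tonnes
Dilution = waste / total * 100
= 54 / 4923 * 100
= 0.01096892139 * 100
= 1.0969%


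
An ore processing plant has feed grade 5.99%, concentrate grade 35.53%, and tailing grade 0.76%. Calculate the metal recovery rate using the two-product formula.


89.2207%

Using the two-product formula:
R = 100 * c * (f - t) / (f * (c - t))
Numerator = 100 * 35.53 * (5.99 - 0.76)
= 100 * 35.53 * 5.23
= 18582.19
Denominator = 5.99 * (35.53 - 0.76)
= 5.99 * 34.77
= 208.2723
R = 18582.19 / 208.2723
= 89.2207%


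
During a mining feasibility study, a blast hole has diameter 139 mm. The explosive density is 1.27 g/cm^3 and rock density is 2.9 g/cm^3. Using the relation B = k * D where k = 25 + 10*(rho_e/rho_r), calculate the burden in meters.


4.0837 m

First, compute k:
rho_e / rho_r = 1.27 / 2.9 = 0.4379310345
k = 25 + 10 * 0.4379310345 = 29.37931034
Then, compute burden:
B = k * D / 1000 = 29.37931034 * 139 / 1000
= 4083.724138 / 1000
= 4.0837 m


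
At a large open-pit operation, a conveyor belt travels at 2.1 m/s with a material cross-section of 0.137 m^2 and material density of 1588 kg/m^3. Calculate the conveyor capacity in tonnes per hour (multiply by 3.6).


Volumetric flow = speed * area
= 2.1 * 0.137 = 0.2877 m^3/s
Mass flow = volumetric * density
= 0.2877 * 1588 = 456.8676 kg/s
Convert to t/h: multiply by 3.6
Capacity = 456.8676 * 3.6
= 1644.7234 t/h

1644.7234 t/h


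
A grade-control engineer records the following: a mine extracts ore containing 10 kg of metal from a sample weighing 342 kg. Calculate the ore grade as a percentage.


Ore grade = (metal mass / ore mass) * 100
= (10 / 342) * 100
= 0.02923976608 * 100
= 2.924%

2.924%


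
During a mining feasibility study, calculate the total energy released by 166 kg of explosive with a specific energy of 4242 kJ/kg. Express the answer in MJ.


704.172 MJ

Energy = mass * specific_energy / 1000
= 166 * 4242 / 1000
= 704172 / 1000
= 704.172 MJ


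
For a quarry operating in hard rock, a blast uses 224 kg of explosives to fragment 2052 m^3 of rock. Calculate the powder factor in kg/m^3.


Powder factor = explosive mass / rock volume
= 224 / 2052
= 0.1092 kg/m^3

0.1092 kg/m^3


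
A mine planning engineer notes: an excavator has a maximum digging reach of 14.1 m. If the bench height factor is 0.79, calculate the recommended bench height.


11.139 m

Bench height = reach * factor
= 14.1 * 0.79
= 11.139 m


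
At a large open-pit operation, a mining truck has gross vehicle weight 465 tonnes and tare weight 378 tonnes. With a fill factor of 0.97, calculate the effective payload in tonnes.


84.39 tonnes

Maximum payload = gross - tare
= 465 - 378 = 87 tonnes
Effective payload = max payload * fill factor
= 87 * 0.97
= 84.39 tonnes


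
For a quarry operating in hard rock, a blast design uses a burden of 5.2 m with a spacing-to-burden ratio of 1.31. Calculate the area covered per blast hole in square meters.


First, find the spacing:
Spacing = burden * ratio = 5.2 * 1.31
= 6.812 m
Then, calculate the area:
Area = burden * spacing = 5.2 * 6.812
= 35.4224 m^2

35.4224 m^2


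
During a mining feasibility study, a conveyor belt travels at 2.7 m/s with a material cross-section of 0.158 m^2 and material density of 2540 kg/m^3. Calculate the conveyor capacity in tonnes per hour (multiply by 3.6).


3900.8304 t/h

Volumetric flow = speed * area
= 2.7 * 0.158 = 0.4266 m^3/s
Mass flow = volumetric * density
= 0.4266 * 2540 = 1083.564 kg/s
Convert to t/h: multiply by 3.6
Capacity = 1083.564 * 3.6
= 3900.8304 t/h


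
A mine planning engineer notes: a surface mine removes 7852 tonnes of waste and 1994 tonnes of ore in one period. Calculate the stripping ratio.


Stripping ratio = waste tonnage / ore tonnage
= 7852 / 1994
= 3.9378

3.9378


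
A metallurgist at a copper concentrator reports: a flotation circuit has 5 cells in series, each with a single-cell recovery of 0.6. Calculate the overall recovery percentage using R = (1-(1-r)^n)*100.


Complement of single-cell recovery:
1 - r = 1 - 0.6 = 0.4
Raise to power n:
(1 - r)^5 = 0.4^5 = 0.01024
Overall recovery:
R = (1 - 0.01024) * 100
= 98.976%

98.976%


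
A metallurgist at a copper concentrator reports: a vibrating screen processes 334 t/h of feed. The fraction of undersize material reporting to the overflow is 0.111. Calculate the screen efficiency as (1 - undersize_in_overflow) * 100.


88.9%

Screen efficiency = (1 - fraction of undersize in overflow) * 100
= (1 - 0.111) * 100
= 0.889 * 100
= 88.9%


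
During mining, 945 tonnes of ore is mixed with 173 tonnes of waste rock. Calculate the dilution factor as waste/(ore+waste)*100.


15.4741%

Total material = ore + waste
= 945 + 173 = 1118 tonnes
Dilution = waste / total * 100
= 173 / 1118 * 100
= 0.1547406082 * 100
= 15.4741%


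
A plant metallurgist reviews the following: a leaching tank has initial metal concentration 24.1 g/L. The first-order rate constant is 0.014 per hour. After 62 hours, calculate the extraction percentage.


Compute the exponent:
-k * t = -0.014 * 62 = -0.868
Remaining concentration:
C = 24.1 * exp(-0.868)
= 24.1 * 0.4197902908
= 10.11694601 g/L
Extracted = 24.1 - 10.11694601 = 13.98305399 g/L
Extraction % = 13.98305399 / 24.1 * 100
= 58.021%

58.021%


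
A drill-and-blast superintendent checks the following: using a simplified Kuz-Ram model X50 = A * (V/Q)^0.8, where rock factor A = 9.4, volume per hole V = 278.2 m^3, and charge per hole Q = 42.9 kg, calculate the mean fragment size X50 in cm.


41.9419 cm

Compute V/Q:
V/Q = 278.2 / 42.9 = 6.484848485
Raise to the power 0.8:
(V/Q)^0.8 = 6.484848485^0.8 = 4.461900351
Multiply by A:
X50 = 9.4 * 4.461900351
= 41.9419 cm


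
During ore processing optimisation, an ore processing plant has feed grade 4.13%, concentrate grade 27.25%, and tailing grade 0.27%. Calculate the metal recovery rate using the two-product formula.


Using the two-product formula:
R = 100 * c * (f - t) / (f * (c - t))
Numerator = 100 * 27.25 * (4.13 - 0.27)
= 100 * 27.25 * 3.86
= 10518.5
Denominator = 4.13 * (27.25 - 0.27)
= 4.13 * 26.98
= 111.4274
R = 10518.5 / 111.4274
= 94.3978%

94.3978%


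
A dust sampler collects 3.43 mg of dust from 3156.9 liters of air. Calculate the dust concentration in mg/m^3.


Convert liters to m^3: 1 m^3 = 1000 L
Concentration = mass / volume * 1000
= 3.43 / 3156.9 * 1000
= 0.001086508917 * 1000
= 1.0865 mg/m^3

1.0865 mg/m^3


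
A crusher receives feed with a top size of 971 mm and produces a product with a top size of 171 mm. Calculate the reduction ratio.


Reduction ratio = feed size / product size
= 971 / 171
= 5.6784

5.6784


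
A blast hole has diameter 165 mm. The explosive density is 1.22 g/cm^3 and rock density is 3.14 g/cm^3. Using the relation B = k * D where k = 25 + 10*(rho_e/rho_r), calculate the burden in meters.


4.7661 m

First, compute k:
rho_e / rho_r = 1.22 / 3.14 = 0.3885350318
k = 25 + 10 * 0.3885350318 = 28.88535032
Then, compute burden:
B = k * D / 1000 = 28.88535032 * 165 / 1000
= 4766.082803 / 1000
= 4.7661 m


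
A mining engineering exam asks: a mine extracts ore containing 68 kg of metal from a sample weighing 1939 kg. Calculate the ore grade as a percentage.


Ore grade = (metal mass / ore mass) * 100
= (68 / 1939) * 100
= 0.03506962352 * 100
= 3.507%

3.507%


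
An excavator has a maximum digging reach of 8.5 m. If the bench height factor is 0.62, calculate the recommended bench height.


Bench height = reach * factor
= 8.5 * 0.62
= 5.27 m

5.27 m


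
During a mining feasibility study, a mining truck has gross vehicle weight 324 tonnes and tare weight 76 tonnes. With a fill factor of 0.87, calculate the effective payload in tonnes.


215.76 tonnes

Maximum payload = gross - tare
= 324 - 76 = 248 tonnes
Effective payload = max payload * fill factor
= 248 * 0.87
= 215.76 tonnes


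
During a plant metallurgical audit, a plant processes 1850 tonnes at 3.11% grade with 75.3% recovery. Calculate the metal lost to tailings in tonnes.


Total metal in feed:
= 1850 * 3.11 / 100 = 57.535 tonnes
Metal recovered:
= 57.535 * 75.3 / 100 = 43.323855 tonnes
Metal lost to tailings:
= 57.535 - 43.323855
= 14.2111 tonnes

14.2111 tonnes


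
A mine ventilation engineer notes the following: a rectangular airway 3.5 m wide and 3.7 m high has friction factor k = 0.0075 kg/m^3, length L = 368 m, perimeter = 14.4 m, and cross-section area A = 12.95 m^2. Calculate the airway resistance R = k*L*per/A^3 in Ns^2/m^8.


Compute the numerator:
k * L * per = 0.0075 * 368 * 14.4
= 39.744
Compute the denominator:
A^3 = 12.95^3 = 2171.747375
Resistance:
R = 39.744 / 2171.747375
= 0.0183 Ns^2/m^8

0.0183 Ns^2/m^8


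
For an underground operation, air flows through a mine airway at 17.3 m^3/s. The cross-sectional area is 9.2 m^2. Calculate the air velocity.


Velocity = flow rate / cross-sectional area
= 17.3 / 9.2
= 1.8804 m/s

1.8804 m/s


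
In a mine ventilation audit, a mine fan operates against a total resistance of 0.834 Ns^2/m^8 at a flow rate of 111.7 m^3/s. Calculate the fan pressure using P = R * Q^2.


Compute Q^2:
Q^2 = 111.7^2 = 12476.89
Compute pressure:
P = R * Q^2 = 0.834 * 12476.89
= 10405.7263 Pa

10405.7263 Pa


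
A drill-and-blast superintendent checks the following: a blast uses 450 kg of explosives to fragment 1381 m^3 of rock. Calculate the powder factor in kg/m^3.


Powder factor = explosive mass / rock volume
= 450 / 1381
= 0.3259 kg/m^3

0.3259 kg/m^3


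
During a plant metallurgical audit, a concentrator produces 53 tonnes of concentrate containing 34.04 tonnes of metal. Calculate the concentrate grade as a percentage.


Grade = (metal in concentrate / concentrate mass) * 100
= (34.04 / 53) * 100
= 0.6422641509 * 100
= 64.2264%

64.2264%


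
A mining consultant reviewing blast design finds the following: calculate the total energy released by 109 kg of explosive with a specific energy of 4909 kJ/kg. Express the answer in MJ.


535.081 MJ

Energy = mass * specific_energy / 1000
= 109 * 4909 / 1000
= 535081 / 1000
= 535.081 MJ


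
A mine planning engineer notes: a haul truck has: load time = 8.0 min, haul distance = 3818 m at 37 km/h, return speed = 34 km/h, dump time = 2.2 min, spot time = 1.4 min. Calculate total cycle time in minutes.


24.529 min

Convert haul speed to m/min: 37 * 1000/60 = 616.6666667 m/min
Haul time = 3818 / 616.6666667 = 6.191351351 min
Convert return speed to m/min: 34 * 1000/60 = 566.6666667 m/min
Return time = 3818 / 566.6666667 = 6.737647059 min
Total cycle time:
= 8.0 + 6.191351351 + 2.2 + 6.737647059 + 1.4
= 24.529 min


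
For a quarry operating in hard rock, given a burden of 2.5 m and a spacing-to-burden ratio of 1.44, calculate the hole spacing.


3.6 m

Spacing = burden * ratio
= 2.5 * 1.44
= 3.6 m


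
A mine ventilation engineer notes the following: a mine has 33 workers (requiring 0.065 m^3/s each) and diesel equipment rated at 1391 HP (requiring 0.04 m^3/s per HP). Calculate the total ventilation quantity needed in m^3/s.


57.785 m^3/s

Airflow for workers:
Q_people = 33 * 0.065 = 2.145 m^3/s
Airflow for diesel equipment:
Q_diesel = 1391 * 0.04 = 55.64 m^3/s
Total ventilation:
Q_total = 2.145 + 55.64
= 57.785 m^3/s


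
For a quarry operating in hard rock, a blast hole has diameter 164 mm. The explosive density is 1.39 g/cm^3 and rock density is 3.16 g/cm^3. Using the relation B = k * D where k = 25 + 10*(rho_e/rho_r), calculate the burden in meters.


First, compute k:
rho_e / rho_r = 1.39 / 3.16 = 0.4398734177
k = 25 + 10 * 0.4398734177 = 29.39873418
Then, compute burden:
B = k * D / 1000 = 29.39873418 * 164 / 1000
= 4821.392405 / 1000
= 4.8214 m

4.8214 m


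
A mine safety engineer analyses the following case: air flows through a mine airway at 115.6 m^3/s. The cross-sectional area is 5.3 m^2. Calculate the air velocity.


21.8113 m/s

Velocity = flow rate / cross-sectional area
= 115.6 / 5.3
= 21.8113 m/s


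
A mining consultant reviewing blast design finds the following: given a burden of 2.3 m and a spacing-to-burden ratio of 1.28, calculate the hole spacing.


Spacing = burden * ratio
= 2.3 * 1.28
= 2.944 m

2.944 m


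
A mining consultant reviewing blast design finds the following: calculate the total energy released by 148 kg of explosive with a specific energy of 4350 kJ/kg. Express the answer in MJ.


643.8 MJ

Energy = mass * specific_energy / 1000
= 148 * 4350 / 1000
= 643800 / 1000
= 643.8 MJ


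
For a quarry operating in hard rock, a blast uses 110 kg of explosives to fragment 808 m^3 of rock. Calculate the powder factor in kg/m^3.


Powder factor = explosive mass / rock volume
= 110 / 808
= 0.1361 kg/m^3

0.1361 kg/m^3


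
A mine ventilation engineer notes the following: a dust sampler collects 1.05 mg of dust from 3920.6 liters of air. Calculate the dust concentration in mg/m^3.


0.2678 mg/m^3

Convert liters to m^3: 1 m^3 = 1000 L
Concentration = mass / volume * 1000
= 1.05 / 3920.6 * 1000
= 0.0002678161506 * 1000
= 0.2678 mg/m^3


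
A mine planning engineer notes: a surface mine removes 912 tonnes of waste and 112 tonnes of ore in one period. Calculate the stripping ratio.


8.1429

Stripping ratio = waste tonnage / ore tonnage
= 912 / 112
= 8.1429


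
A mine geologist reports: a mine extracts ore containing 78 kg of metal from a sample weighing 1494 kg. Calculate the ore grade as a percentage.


5.2209%

Ore grade = (metal mass / ore mass) * 100
= (78 / 1494) * 100
= 0.05220883534 * 100
= 5.2209%


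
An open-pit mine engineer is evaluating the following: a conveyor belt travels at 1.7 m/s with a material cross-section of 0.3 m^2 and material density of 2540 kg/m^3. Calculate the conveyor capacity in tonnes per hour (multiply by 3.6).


4663.44 t/h

Volumetric flow = speed * area
= 1.7 * 0.3 = 0.51 m^3/s
Mass flow = volumetric * density
= 0.51 * 2540 = 1295.4 kg/s
Convert to t/h: multiply by 3.6
Capacity = 1295.4 * 3.6
= 4663.44 t/h


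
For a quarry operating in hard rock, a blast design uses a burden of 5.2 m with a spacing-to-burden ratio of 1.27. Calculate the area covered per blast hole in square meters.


34.3408 m^2

First, find the spacing:
Spacing = burden * ratio = 5.2 * 1.27
= 6.604 m
Then, calculate the area:
Area = burden * spacing = 5.2 * 6.604
= 34.3408 m^2


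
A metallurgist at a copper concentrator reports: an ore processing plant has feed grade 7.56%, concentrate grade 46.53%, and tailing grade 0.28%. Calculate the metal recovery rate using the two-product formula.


96.8793%

Using the two-product formula:
R = 100 * c * (f - t) / (f * (c - t))
Numerator = 100 * 46.53 * (7.56 - 0.28)
= 100 * 46.53 * 7.28
= 33873.84
Denominator = 7.56 * (46.53 - 0.28)
= 7.56 * 46.25
= 349.65
R = 33873.84 / 349.65
= 96.8793%


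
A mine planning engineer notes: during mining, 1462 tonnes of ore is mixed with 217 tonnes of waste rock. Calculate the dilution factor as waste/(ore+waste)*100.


Total material = ore + waste
= 1462 + 217 = 1679 tonnes
Dilution = waste / total * 100
= 217 / 1679 * 100
= 0.1292435974 * 100
= 12.9244%

12.9244%


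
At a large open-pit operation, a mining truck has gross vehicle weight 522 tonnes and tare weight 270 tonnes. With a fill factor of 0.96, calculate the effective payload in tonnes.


241.92 tonnes

Maximum payload = gross - tare
= 522 - 270 = 252 tonnes
Effective payload = max payload * fill factor
= 252 * 0.96
= 241.92 tonnes


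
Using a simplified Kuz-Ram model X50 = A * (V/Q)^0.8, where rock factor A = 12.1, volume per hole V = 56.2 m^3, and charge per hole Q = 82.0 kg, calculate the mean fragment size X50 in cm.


Compute V/Q:
V/Q = 56.2 / 82.0 = 0.6853658537
Raise to the power 0.8:
(V/Q)^0.8 = 0.6853658537^0.8 = 0.7391591724
Multiply by A:
X50 = 12.1 * 0.7391591724
= 8.9438 cm

8.9438 cm


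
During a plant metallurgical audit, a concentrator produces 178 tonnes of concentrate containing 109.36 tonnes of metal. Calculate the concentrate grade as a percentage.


Grade = (metal in concentrate / concentrate mass) * 100
= (109.36 / 178) * 100
= 0.6143820225 * 100
= 61.4382%

61.4382%


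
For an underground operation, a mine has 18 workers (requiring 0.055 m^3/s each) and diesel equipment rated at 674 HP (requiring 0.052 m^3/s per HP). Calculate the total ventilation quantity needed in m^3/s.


36.038 m^3/s

Airflow for workers:
Q_people = 18 * 0.055 = 0.99 m^3/s
Airflow for diesel equipment:
Q_diesel = 674 * 0.052 = 35.048 m^3/s
Total ventilation:
Q_total = 0.99 + 35.048
= 36.038 m^3/s


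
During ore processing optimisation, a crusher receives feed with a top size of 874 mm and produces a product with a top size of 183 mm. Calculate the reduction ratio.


4.776

Reduction ratio = feed size / product size
= 874 / 183
= 4.776


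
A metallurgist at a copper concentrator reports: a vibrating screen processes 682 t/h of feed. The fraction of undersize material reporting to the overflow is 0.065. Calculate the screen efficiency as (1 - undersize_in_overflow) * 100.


93.5%

Screen efficiency = (1 - fraction of undersize in overflow) * 100
= (1 - 0.065) * 100
= 0.935 * 100
= 93.5%


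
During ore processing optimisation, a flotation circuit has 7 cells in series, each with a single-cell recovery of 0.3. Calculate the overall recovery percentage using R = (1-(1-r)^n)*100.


91.7646%

Complement of single-cell recovery:
1 - r = 1 - 0.3 = 0.7
Raise to power n:
(1 - r)^7 = 0.7^7 = 0.0823543
Overall recovery:
R = (1 - 0.0823543) * 100
= 91.7646%


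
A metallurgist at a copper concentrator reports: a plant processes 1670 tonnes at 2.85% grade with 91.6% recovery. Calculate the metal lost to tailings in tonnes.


3.998 tonnes

Total metal in feed:
= 1670 * 2.85 / 100 = 47.595 tonnes
Metal recovered:
= 47.595 * 91.6 / 100 = 43.59702 tonnes
Metal lost to tailings:
= 47.595 - 43.59702
= 3.998 tonnes


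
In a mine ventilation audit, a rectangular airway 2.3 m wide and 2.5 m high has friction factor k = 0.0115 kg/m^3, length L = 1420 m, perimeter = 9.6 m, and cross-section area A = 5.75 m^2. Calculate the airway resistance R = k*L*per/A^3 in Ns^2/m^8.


Compute the numerator:
k * L * per = 0.0115 * 1420 * 9.6
= 156.768
Compute the denominator:
A^3 = 5.75^3 = 190.109375
Resistance:
R = 156.768 / 190.109375
= 0.8246 Ns^2/m^8

0.8246 Ns^2/m^8


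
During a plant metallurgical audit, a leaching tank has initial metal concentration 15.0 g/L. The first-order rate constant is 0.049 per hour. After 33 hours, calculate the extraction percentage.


Compute the exponent:
-k * t = -0.049 * 33 = -1.617
Remaining concentration:
C = 15.0 * exp(-1.617)
= 15.0 * 0.1984932866
= 2.977399299 g/L
Extracted = 15.0 - 2.977399299 = 12.0226007 g/L
Extraction % = 12.0226007 / 15.0 * 100
= 80.1507%

80.1507%


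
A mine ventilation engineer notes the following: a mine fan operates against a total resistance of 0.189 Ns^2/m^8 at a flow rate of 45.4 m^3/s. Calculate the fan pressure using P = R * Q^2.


Compute Q^2:
Q^2 = 45.4^2 = 2061.16
Compute pressure:
P = R * Q^2 = 0.189 * 2061.16
= 389.5592 Pa

389.5592 Pa


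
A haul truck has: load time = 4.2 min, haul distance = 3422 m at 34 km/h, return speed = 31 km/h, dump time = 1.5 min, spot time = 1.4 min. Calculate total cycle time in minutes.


19.762 min

Convert haul speed to m/min: 34 * 1000/60 = 566.6666667 m/min
Haul time = 3422 / 566.6666667 = 6.038823529 min
Convert return speed to m/min: 31 * 1000/60 = 516.6666667 m/min
Return time = 3422 / 516.6666667 = 6.623225806 min
Total cycle time:
= 4.2 + 6.038823529 + 1.5 + 6.623225806 + 1.4
= 19.762 min


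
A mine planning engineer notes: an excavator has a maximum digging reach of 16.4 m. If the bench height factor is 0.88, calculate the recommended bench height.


Bench height = reach * factor
= 16.4 * 0.88
= 14.432 m

14.432 m


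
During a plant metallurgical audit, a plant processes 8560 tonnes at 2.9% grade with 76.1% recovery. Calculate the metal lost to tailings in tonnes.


Total metal in feed:
= 8560 * 2.9 / 100 = 248.24 tonnes
Metal recovered:
= 248.24 * 76.1 / 100 = 188.91064 tonnes
Metal lost to tailings:
= 248.24 - 188.91064
= 59.3294 tonnes

59.3294 tonnes


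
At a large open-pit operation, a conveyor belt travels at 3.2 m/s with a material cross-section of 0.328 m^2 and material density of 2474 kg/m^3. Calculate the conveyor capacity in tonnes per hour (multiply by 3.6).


9348.1574 t/h

Volumetric flow = speed * area
= 3.2 * 0.328 = 1.0496 m^3/s
Mass flow = volumetric * density
= 1.0496 * 2474 = 2596.7104 kg/s
Convert to t/h: multiply by 3.6
Capacity = 2596.7104 * 3.6
= 9348.1574 t/h


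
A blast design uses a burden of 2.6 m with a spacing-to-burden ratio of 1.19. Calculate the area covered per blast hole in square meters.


First, find the spacing:
Spacing = burden * ratio = 2.6 * 1.19
= 3.094 m
Then, calculate the area:
Area = burden * spacing = 2.6 * 3.094
= 8.0444 m^2

8.0444 m^2


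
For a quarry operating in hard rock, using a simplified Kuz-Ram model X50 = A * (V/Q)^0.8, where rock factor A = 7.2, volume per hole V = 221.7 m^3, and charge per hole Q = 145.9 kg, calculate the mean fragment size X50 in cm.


Compute V/Q:
V/Q = 221.7 / 145.9 = 1.519533927
Raise to the power 0.8:
(V/Q)^0.8 = 1.519533927^0.8 = 1.39755311
Multiply by A:
X50 = 7.2 * 1.39755311
= 10.0624 cm

10.0624 cm


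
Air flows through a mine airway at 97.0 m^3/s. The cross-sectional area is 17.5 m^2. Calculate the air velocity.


5.5429 m/s

Velocity = flow rate / cross-sectional area
= 97.0 / 17.5
= 5.5429 m/s


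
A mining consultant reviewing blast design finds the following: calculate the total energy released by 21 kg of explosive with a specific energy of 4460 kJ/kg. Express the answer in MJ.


Energy = mass * specific_energy / 1000
= 21 * 4460 / 1000
= 93660 / 1000
= 93.66 MJ

93.66 MJ


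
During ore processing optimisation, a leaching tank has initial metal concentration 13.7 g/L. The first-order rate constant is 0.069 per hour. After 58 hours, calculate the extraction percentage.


98.1721%

Compute the exponent:
-k * t = -0.069 * 58 = -4.002
Remaining concentration:
C = 13.7 * exp(-4.002)
= 13.7 * 0.01827904422
= 0.2504229058 g/L
Extracted = 13.7 - 0.2504229058 = 13.44957709 g/L
Extraction % = 13.44957709 / 13.7 * 100
= 98.1721%


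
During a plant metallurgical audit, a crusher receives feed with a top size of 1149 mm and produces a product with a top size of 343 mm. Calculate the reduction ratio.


3.3499

Reduction ratio = feed size / product size
= 1149 / 343
= 3.3499


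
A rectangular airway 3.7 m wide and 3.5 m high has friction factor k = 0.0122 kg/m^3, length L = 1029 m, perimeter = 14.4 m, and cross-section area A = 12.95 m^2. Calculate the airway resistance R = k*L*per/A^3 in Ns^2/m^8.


0.0832 Ns^2/m^8

Compute the numerator:
k * L * per = 0.0122 * 1029 * 14.4
= 180.77472
Compute the denominator:
A^3 = 12.95^3 = 2171.747375
Resistance:
R = 180.77472 / 2171.747375
= 0.0832 Ns^2/m^8


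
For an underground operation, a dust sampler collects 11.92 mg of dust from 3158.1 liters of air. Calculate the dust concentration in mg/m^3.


Convert liters to m^3: 1 m^3 = 1000 L
Concentration = mass / volume * 1000
= 11.92 / 3158.1 * 1000
= 0.003774421329 * 1000
= 3.7744 mg/m^3

3.7744 mg/m^3


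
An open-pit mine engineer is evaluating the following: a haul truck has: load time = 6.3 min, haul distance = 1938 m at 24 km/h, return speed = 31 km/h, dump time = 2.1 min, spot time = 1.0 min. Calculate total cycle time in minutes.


Convert haul speed to m/min: 24 * 1000/60 = 400 m/min
Haul time = 1938 / 400 = 4.845 min
Convert return speed to m/min: 31 * 1000/60 = 516.6666667 m/min
Return time = 1938 / 516.6666667 = 3.750967742 min
Total cycle time:
= 6.3 + 4.845 + 2.1 + 3.750967742 + 1.0
= 17.996 min

17.996 min


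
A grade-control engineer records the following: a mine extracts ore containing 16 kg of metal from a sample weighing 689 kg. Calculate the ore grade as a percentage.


2.3222%

Ore grade = (metal mass / ore mass) * 100
= (16 / 689) * 100
= 0.02322206096 * 100
= 2.3222%


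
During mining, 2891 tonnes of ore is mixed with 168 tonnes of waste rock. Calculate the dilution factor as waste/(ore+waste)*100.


5.492%

Total material = ore + waste
= 2891 + 168 = 3059 tonnes
Dilution = waste / total * 100
= 168 / 3059 * 100
= 0.05491990847 * 100
= 5.492%


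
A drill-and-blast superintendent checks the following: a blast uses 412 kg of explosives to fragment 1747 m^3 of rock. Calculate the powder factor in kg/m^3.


Powder factor = explosive mass / rock volume
= 412 / 1747
= 0.2358 kg/m^3

0.2358 kg/m^3


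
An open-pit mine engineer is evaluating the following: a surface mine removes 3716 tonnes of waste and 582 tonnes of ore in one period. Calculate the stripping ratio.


6.3849

Stripping ratio = waste tonnage / ore tonnage
= 3716 / 582
= 6.3849


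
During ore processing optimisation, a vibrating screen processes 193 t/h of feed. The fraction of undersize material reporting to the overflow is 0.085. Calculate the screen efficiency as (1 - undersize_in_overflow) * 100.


Screen efficiency = (1 - fraction of undersize in overflow) * 100
= (1 - 0.085) * 100
= 0.915 * 100
= 91.5%

91.5%


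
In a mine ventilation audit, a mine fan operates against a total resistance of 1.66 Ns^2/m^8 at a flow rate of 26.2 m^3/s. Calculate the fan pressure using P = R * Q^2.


Compute Q^2:
Q^2 = 26.2^2 = 686.44
Compute pressure:
P = R * Q^2 = 1.66 * 686.44
= 1139.4904 Pa

1139.4904 Pa


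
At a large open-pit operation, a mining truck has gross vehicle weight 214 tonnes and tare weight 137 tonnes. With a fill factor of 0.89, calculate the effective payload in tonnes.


68.53 tonnes

Maximum payload = gross - tare
= 214 - 137 = 77 tonnes
Effective payload = max payload * fill factor
= 77 * 0.89
= 68.53 tonnes
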